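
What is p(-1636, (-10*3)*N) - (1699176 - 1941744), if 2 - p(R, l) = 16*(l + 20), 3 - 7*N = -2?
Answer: 1698150/7 ≈ 2.4259e+5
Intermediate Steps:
N = 5/7 (N = 3/7 - 1/7*(-2) = 3/7 + 2/7 = 5/7 ≈ 0.71429)
p(R, l) = -318 - 16*l (p(R, l) = 2 - 16*(l + 20) = 2 - 16*(20 + l) = 2 - (320 + 16*l) = 2 + (-320 - 16*l) = -318 - 16*l)
p(-1636, (-10*3)*N) - (1699176 - 1941744) = (-318 - 16*(-10*3)*5/7) - (1699176 - 1941744) = (-318 - (-480)*5/7) - 1*(-242568) = (-318 - 16*(-150/7)) + 242568 = (-318 + 2400/7) + 242568 = 174/7 + 242568 = 1698150/7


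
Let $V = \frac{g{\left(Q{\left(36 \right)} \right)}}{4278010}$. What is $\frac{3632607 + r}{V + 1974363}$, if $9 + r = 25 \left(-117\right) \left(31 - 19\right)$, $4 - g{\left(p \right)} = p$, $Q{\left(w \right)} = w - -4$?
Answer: $\frac{2565022069830}{1407724109599} \approx 1.8221$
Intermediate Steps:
$Q{\left(w \right)} = 4 + w$ ($Q{\left(w \right)} = w + 4 = 4 + w$)
$g{\left(p \right)} = 4 - p$
$V = - \frac{18}{2139005}$ ($V = \frac{4 - \left(4 + 36\right)}{4278010} = \left(4 - 40\right) \frac{1}{4278010} = \left(-36\right) \frac{1}{4278010} = - \frac{18}{2139005} \approx -8.4151 \cdot 10^{-6}$)
$r = -35109$ ($r = -9 + 25 \left(-117\right) \left(31 - 19\right) = -9 - 35100 = -35109$)
$\frac{3632607 + r}{V + 1974363} = \frac{3632607 - 35109}{- \frac{18}{2139005} + 1974363} = \frac{3597498}{\frac{4223172328797}{2139005}} = 3597498 \cdot \frac{2139005}{4223172328797} = \frac{2565022069830}{1407724109599}$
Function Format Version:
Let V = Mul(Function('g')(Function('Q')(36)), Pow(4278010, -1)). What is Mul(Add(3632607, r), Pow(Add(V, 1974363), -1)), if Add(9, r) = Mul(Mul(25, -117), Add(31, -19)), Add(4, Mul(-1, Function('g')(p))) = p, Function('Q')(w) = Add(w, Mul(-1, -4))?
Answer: Rational(2565022069830, 1407724109599) ≈ 1.8221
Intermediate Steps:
Function('Q')(w) = Add(4, w) (Function('Q')(w) = Add(w, 4) = Add(4, w))
Function('g')(p) = Add(4, Mul(-1, p))
V = Rational(-18, 2139005) (V = Mul(Add(4, Mul(-1, Add(4, 36))), Pow(4278010, -1)) = Mul(Add(4, Mul(-1, 40)), Rational(1, 4278010)) = Mul(Add(4, -40), Rational(1, 4278010)) = Mul(-36, Rational(1, 4278010)) = Rational(-18, 2139005) ≈ -8.4151e-6)
r = -35109 (r = Add(-9, Mul(Mul(25, -117), Add(31, -19))) = Add(-9, Mul(-2925, 12)) = Add(-9, -35100) = -35109)
Mul(Add(3632607, r), Pow(Add(V, 1974363), -1)) = Mul(Add(3632607, -35109), Pow(Add(Rational(-18, 2139005), 1974363), -1)) = Mul(3597498, Pow(Rational(4223172328797, 2139005), -1)) = Mul(3597498, Rational(2139005, 4223172328797)) = Rational(2565022069830, 1407724109599)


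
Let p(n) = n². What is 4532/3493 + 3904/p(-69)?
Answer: 35213524/16630173 ≈ 2.1174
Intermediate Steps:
4532/3493 + 3904/p(-69) = 4532/3493 + 3904/((-69)²) = 4532*(1/3493) + 3904/4761 = 4532/3493 + 3904*(1/4761) = 4532/3493 + 3904/4761 = 35213524/16630173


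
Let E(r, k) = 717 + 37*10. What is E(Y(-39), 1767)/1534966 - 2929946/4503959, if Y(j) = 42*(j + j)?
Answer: -4492471688403/6913423930394 ≈ -0.64982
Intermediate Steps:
Y(j) = 84*j (Y(j) = 42*(2*j) = 84*j)
E(r, k) = 1087 (E(r, k) = 717 + 370 = 1087)
E(Y(-39), 1767)/1534966 - 2929946/4503959 = 1087/1534966 - 2929946/4503959 = -4492471688403/6913423930394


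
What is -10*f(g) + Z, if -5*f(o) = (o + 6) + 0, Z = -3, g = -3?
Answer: 3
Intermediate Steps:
f(o) = -6/5 - o/5 (f(o) = -((o + 6) + 0)/5 = -((6 + o) + 0)/5 = -(6 + o)/5 = -6/5 - o/5)
-10*f(g) + Z = -10*(-6/5 - ⅕*(-3)) - 3 = -10*(-6/5 + ⅗) - 3 = -10*(-⅗) - 3 = 6 - 3 = 3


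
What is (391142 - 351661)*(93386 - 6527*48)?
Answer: -8682266710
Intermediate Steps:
(391142 - 351661)*(93386 - 6527*48) = 39481*(93386 - 313296) = 39481*(-219910) = -8682266710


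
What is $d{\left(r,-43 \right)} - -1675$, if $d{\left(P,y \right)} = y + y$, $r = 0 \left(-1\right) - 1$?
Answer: $1589$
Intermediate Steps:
$r = -1$ ($r = 0 - 1 = -1$)
$d{\left(P,y \right)} = 2 y$
$d{\left(r,-43 \right)} - -1675 = 2 \left(-43\right) - -1675 = -86 + 1675 = 1589$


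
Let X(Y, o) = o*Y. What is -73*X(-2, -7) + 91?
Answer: -931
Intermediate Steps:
X(Y, o) = Y*o
-73*X(-2, -7) + 91 = -(-146)*(-7) + 91 = -73*14 + 91 = -1022 + 91 = -931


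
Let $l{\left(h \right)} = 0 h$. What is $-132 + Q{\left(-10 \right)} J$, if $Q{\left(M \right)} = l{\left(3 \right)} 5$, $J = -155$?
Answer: $-132$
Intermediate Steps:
$l{\left(h \right)} = 0$
$Q{\left(M \right)} = 0$ ($Q{\left(M \right)} = 0 \cdot 5 = 0$)
$-132 + Q{\left(-10 \right)} J = -132 + 0 \left(-155\right) = -132 + 0 = -132$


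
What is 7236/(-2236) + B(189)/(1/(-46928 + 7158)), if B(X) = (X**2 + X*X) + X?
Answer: -1592459564139/559 ≈ -2.8488e+9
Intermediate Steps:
B(X) = X + 2*X**2 (B(X) = (X**2 + X**2) + X = 2*X**2 + X = X + 2*X**2)
7236/(-2236) + B(189)/(1/(-46928 + 7158)) = 7236/(-2236) + (189*(1 + 2*189))/(1/(-46928 + 7158)) = 7236*(-1/2236) + (189*(1 + 378))/(1/(-39770)) = -1809/559 + (189*379)/(-1/39770) = -1809/559 + 71631*(-39770) = -1809/559 - 2848764870 = -1592459564139/559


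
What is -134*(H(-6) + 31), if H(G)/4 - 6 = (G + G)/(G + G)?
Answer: -7906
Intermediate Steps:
H(G) = 28 (H(G) = 24 + 4*((G + G)/(G + G)) = 24 + 4*((2*G)/((2*G))) = 24 + 4*((2*G)*(1/(2*G))) = 24 + 4*1 = 24 + 4 = 28)
-134*(H(-6) + 31) = -134*(28 + 31) = -134*59 = -7906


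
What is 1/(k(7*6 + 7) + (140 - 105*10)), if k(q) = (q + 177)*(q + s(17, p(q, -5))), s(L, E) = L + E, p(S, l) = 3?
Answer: 1/14684 ≈ 6.8101e-5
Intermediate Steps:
s(L, E) = E + L
k(q) = (20 + q)*(177 + q) (k(q) = (q + 177)*(q + (3 + 17)) = (177 + q)*(q + 20) = (177 + q)*(20 + q) = (20 + q)*(177 + q))
1/(k(7*6 + 7) + (140 - 105*10)) = 1/((3540 + (7*6 + 7)**2 + 197*(7*6 + 7)) + (140 - 105*10)) = 1/((3540 + (42 + 7)**2 + 197*(42 + 7)) + (140 - 1050)) = 1/((3540 + 49**2 + 197*49) - 910) = 1/((3540 + 2401 + 9653) - 910) = 1/(15594 - 910) = 1/14684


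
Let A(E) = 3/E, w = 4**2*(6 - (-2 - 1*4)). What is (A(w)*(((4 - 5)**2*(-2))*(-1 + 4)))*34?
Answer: -51/16 ≈ -3.1875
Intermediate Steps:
w = 192 (w = 16*(6 - (-2 - 4)) = 16*(6 - 1*(-6)) = 16*(6 + 6) = 16*12 = 192)
(A(w)*(((4 - 5)**2*(-2))*(-1 + 4)))*34 = ((3/192)*(((4 - 5)**2*(-2))*(-1 + 4)))*34 = ((3*(1/192))*(((-1)**2*(-2))*3))*34 = (((1*(-2))*3)/64)*34 = ((-2*3)/64)*34 = ((1/64)*(-6))*34 = -3/32*34 = -51/16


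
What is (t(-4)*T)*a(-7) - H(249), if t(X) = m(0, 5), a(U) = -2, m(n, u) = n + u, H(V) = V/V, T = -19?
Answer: 189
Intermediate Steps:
H(V) = 1
t(X) = 5 (t(X) = 0 + 5 = 5)
(t(-4)*T)*a(-7) - H(249) = (5*(-19))*(-2) - 1*1 = -95*(-2) - 1 = 190 - 1 = 189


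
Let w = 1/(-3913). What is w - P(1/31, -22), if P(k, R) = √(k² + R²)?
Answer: -1/3913 - 305*√5/31 ≈ -22.000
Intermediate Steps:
P(k, R) = √(R² + k²)
w = -1/3913 ≈ -0.00025556
w - P(1/31, -22) = -1/3913 - √((-22)² + (1/31)²) = -1/3913 - √(484 + (1/31)²) = -1/3913 - √(484 + 1/961) = -1/3913 - √(465125/961) = -1/3913 - 305*√5/31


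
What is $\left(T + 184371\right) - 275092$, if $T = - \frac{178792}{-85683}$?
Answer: $- \frac{7773068651}{85683} \approx -90719.0$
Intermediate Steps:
$T = \frac{178792}{85683}$ ($T = \left(-178792\right) \left(- \frac{1}{85683}\right) = \frac{178792}{85683} \approx 2.0867$)
$\left(T + 184371\right) - 275092 = \left(\frac{178792}{85683} + 184371\right) - 275092 = \frac{15797639185}{85683} - 275092 = - \frac{7773068651}{85683}$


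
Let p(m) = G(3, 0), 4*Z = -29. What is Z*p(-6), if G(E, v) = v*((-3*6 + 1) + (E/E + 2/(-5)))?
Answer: 0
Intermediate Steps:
Z = -29/4 (Z = (¼)*(-29) = -29/4 ≈ -7.2500)
G(E, v) = -82*v/5 (G(E, v) = v*((-18 + 1) + (1 + 2*(-⅕))) = v*(-17 + (1 - ⅖)) = v*(-17 + ⅗) = v*(-82/5) = -82*v/5)
p(m) = 0 (p(m) = -82/5*0 = 0)
Z*p(-6) = -29/4*0 = 0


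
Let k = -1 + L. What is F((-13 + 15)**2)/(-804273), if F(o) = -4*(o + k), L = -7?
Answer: -16/804273 ≈ -1.9894e-5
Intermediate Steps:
k = -8 (k = -1 - 7 = -8)
F(o) = 32 - 4*o (F(o) = -4*(o - 8) = -4*(-8 + o) = 32 - 4*o)
F((-13 + 15)**2)/(-804273) = (32 - 4*(-13 + 15)**2)/(-804273) = (32 - 4*2**2)*(-1/804273) = (32 - 4*4)*(-1/804273) = (32 - 16)*(-1/804273) = 16*(-1/804273) = -16/804273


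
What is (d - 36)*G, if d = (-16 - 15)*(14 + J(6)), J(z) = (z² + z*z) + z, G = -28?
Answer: 80864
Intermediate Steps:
J(z) = z + 2*z² (J(z) = (z² + z²) + z = 2*z² + z = z + 2*z²)
d = -2852 (d = (-16 - 15)*(14 + 6*(1 + 2*6)) = -31*(14 + 6*(1 + 12)) = -31*(14 + 6*13) = -31*(14 + 78) = -31*92 = -2852)
(d - 36)*G = (-2852 - 36)*(-28) = -2888*(-28) = 80864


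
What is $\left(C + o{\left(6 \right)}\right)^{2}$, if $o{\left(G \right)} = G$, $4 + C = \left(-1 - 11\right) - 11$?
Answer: $441$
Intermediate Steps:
$C = -27$ ($C = -4 - 23 = -27$)
$\left(C + o{\left(6 \right)}\right)^{2} = \left(-27 + 6\right)^{2} = \left(-21\right)^{2} = 441$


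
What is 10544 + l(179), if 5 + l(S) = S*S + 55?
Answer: 42635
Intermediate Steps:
l(S) = 50 + S² (l(S) = -5 + (S*S + 55) = -5 + (S² + 55) = -5 + (55 + S²) = 50 + S²)
10544 + l(179) = 10544 + (50 + 179²) = 10544 + (50 + 32041) = 10544 + 32091 = 42635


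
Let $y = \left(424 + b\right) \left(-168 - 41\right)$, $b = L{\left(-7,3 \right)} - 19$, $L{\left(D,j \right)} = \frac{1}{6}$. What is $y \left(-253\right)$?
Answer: $\frac{128543987}{6} \approx 2.1424 \cdot 10^{7}$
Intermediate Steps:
$L{\left(D,j \right)} = \frac{1}{6}$
$b = - \frac{113}{6}$ ($b = \frac{1}{6} - 19 = - \frac{113}{6} \approx -18.833$)
$y = - \frac{508079}{6}$ ($y = \left(424 - \frac{113}{6}\right) \left(-168 - 41\right) = \frac{2431}{6} \left(-209\right) = - \frac{508079}{6} \approx -84680.0$)
$y \left(-253\right) = \left(- \frac{508079}{6}\right) \left(-253\right) = \frac{128543987}{6}$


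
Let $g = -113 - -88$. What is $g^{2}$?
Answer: $625$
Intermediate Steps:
$g = -25$ ($g = -113 + 88 = -25$)
$g^{2} = \left(-25\right)^{2} = 625$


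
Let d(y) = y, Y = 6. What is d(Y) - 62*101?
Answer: -6256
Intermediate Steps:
d(Y) - 62*101 = 6 - 62*101 = 6 - 6262 = -6256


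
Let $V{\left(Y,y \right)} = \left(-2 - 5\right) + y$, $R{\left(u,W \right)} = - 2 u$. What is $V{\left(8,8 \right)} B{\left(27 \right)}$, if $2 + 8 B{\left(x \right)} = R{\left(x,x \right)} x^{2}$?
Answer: $-4921$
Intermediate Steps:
$B{\left(x \right)} = - \frac{1}{4} - \frac{x^{3}}{4}$ ($B{\left(x \right)} = - \frac{1}{4} + \frac{- 2 x x^{2}}{8} = - \frac{1}{4} + \frac{\left(-2\right) x^{3}}{8} = - \frac{1}{4} - \frac{x^{3}}{4}$)
$V{\left(Y,y \right)} = -7 + y$
$V{\left(8,8 \right)} B{\left(27 \right)} = \left(-7 + 8\right) \left(- \frac{1}{4} - \frac{27^{3}}{4}\right) = 1 \left(- \frac{1}{4} - \frac{19683}{4}\right) = 1 \left(-4921\right) = -4921$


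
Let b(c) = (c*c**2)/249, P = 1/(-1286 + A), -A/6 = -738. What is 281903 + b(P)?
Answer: 2177296562175960937/7723566482712 ≈ 2.8190e+5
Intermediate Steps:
A = 4428 (A = -6*(-738) = 4428)
P = 1/3142 (P = 1/(-1286 + 4428) = 1/3142 ≈ 0.00031827)
b(c) = c**3/249 (b(c) = c**3*(1/249) = c**3/249)
281903 + b(P) = 281903 + (1/3142)**3/249 = 281903 + (1/249)*(1/31018339288) = 281903 + 1/7723566482712 = 2177296562175960937/7723566482712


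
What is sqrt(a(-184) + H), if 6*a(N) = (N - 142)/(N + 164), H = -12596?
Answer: I*sqrt(11333955)/30 ≈ 112.22*I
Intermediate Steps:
a(N) = (-142 + N)/(6*(164 + N)) (a(N) = ((N - 142)/(N + 164))/6 = ((-142 + N)/(164 + N))/6 = (-142 + N)/(6*(164 + N)))
sqrt(a(-184) + H) = sqrt((-142 - 184)/(6*(164 - 184)) - 12596) = sqrt((1/6)*(-326)/(-20) - 12596) = sqrt((1/6)*(-1/20)*(-326) - 12596) = sqrt(163/60 - 12596) = sqrt(-755597/60) = I*sqrt(11333955)/30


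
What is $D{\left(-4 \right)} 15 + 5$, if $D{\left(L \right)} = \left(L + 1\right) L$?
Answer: $185$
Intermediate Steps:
$D{\left(L \right)} = L \left(1 + L\right)$ ($D{\left(L \right)} = \left(1 + L\right) L = L \left(1 + L\right)$)
$D{\left(-4 \right)} 15 + 5 = - 4 \left(1 - 4\right) 15 + 5 = \left(-4\right) \left(-3\right) 15 + 5 = 12 \cdot 15 + 5 = 180 + 5 = 185$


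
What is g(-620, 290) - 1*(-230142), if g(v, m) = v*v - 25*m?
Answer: 607292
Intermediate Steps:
g(v, m) = v**2 - 25*m
g(-620, 290) - 1*(-230142) = ((-620)**2 - 25*290) - 1*(-230142) = (384400 - 7250) + 230142 = 377150 + 230142 = 607292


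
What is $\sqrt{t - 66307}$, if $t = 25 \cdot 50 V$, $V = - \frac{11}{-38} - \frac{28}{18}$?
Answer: $\frac{i \sqrt{220573318}}{57} \approx 260.56 i$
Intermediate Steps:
$V = - \frac{433}{342}$ ($V = \left(-11\right) \left(- \frac{1}{38}\right) - \frac{14}{9} = \frac{11}{38} - \frac{14}{9} = - \frac{433}{342} \approx -1.2661$)
$t = - \frac{270625}{171}$ ($t = 25 \cdot 50 \left(- \frac{433}{342}\right) = 1250 \left(- \frac{433}{342}\right) = - \frac{270625}{171} \approx -1582.6$)
$\sqrt{t - 66307} = \sqrt{- \frac{270625}{171} - 66307} = \sqrt{- \frac{11609122}{171}} = \frac{i \sqrt{220573318}}{57}$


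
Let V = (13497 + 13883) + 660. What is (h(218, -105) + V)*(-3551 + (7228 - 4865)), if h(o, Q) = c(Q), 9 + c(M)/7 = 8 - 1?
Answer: -33294888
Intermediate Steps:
V = 28040 (V = 27380 + 660 = 28040)
c(M) = -14 (c(M) = -63 + 7*(8 - 1) = -63 + 7*7 = -63 + 49 = -14)
h(o, Q) = -14
(h(218, -105) + V)*(-3551 + (7228 - 4865)) = (-14 + 28040)*(-3551 + (7228 - 4865)) = 28026*(-3551 + 2363) = 28026*(-1188) = -33294888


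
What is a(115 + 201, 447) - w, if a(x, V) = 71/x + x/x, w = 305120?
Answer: -96417533/316 ≈ -3.0512e+5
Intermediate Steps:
a(x, V) = 1 + 71/x (a(x, V) = 71/x + 1 = 1 + 71/x)
a(115 + 201, 447) - w = (71 + (115 + 201))/(115 + 201) - 1*305120 = (71 + 316)/316 - 305120 = (1/316)*387 - 305120 = 387/316 - 305120 = -96417533/316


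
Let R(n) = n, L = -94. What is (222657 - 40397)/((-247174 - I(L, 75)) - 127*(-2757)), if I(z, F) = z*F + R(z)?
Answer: 182260/110109 ≈ 1.6553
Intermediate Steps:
I(z, F) = z + F*z (I(z, F) = z*F + z = F*z + z = z + F*z)
(222657 - 40397)/((-247174 - I(L, 75)) - 127*(-2757)) = (222657 - 40397)/((-247174 - (-94)*(1 + 75)) - 127*(-2757)) = 182260/((-247174 - (-94)*76) + 350139) = 182260/((-247174 - 1*(-7144)) + 350139) = 182260/((-247174 + 7144) + 350139) = 182260/(-240030 + 350139) = 182260/110109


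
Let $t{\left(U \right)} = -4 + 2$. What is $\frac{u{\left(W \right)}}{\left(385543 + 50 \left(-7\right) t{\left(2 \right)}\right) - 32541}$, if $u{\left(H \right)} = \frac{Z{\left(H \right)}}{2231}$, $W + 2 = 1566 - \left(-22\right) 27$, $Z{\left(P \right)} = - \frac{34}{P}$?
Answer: $- \frac{1}{50085222694} \approx -1.9966 \cdot 10^{-11}$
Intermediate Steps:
$t{\left(U \right)} = -2$
$W = 2158$ ($W = -2 + \left(1566 - \left(-22\right) 27\right) = -2 + \left(1566 - -594\right) = -2 + \left(1566 + 594\right) = -2 + 2160 = 2158$)
$u{\left(H \right)} = - \frac{34}{2231 H}$ ($u{\left(H \right)} = \frac{\left(-34\right) \frac{1}{H}}{2231} = - \frac{34}{H} \frac{1}{2231} = - \frac{34}{2231 H}$)
$\frac{u{\left(W \right)}}{\left(385543 + 50 \left(-7\right) t{\left(2 \right)}\right) - 32541} = \frac{\left(- \frac{34}{2231}\right) \frac{1}{2158}}{\left(385543 + 50 \left(-7\right) \left(-2\right)\right) - 32541} = \frac{\left(- \frac{34}{2231}\right) \frac{1}{2158}}{\left(385543 - -700\right) - 32541} = - \frac{17}{2407249 \left(\left(385543 + 700\right) - 32541\right)} = - \frac{17}{2407249 \left(386243 - 32541\right)} = - \frac{17}{2407249 \cdot 353702} = \left(- \frac{17}{2407249}\right) \frac{1}{353702} = - \frac{1}{50085222694}$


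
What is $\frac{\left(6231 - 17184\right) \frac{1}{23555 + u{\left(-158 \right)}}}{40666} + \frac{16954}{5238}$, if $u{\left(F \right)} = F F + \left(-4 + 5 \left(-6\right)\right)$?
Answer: $\frac{16713996005863}{5163858755190} \approx 3.2367$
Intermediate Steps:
$u{\left(F \right)} = -34 + F^{2}$ ($u{\left(F \right)} = F^{2} - 34 = -34 + F^{2}$)
$\frac{\left(6231 - 17184\right) \frac{1}{23555 + u{\left(-158 \right)}}}{40666} + \frac{16954}{5238} = \frac{\left(6231 - 17184\right) \frac{1}{23555 - \left(34 - \left(-158\right)^{2}\right)}}{40666} + \frac{16954}{5238} = - \frac{10953}{23555 + \left(-34 + 24964\right)} \frac{1}{40666} + 16954 \cdot \frac{1}{5238} = - \frac{10953}{23555 + 24930} \cdot \frac{1}{40666} + \frac{8477}{2619} = - \frac{10953}{48485} \cdot \frac{1}{40666} + \frac{8477}{2619} = \left(-10953\right) \frac{1}{48485} \cdot \frac{1}{40666} + \frac{8477}{2619} = \left(- \frac{10953}{48485}\right) \frac{1}{40666} + \frac{8477}{2619} = - \frac{10953}{1971691010} + \frac{8477}{2619} = \frac{16713996005863}{5163858755190}$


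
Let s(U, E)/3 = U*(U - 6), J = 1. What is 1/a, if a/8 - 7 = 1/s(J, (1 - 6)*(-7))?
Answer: 15/832 ≈ 0.018029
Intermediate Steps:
s(U, E) = 3*U*(-6 + U) (s(U, E) = 3*(U*(U - 6)) = 3*(U*(-6 + U)) = 3*U*(-6 + U))
a = 832/15 (a = 56 + 8/((3*1*(-6 + 1))) = 56 + 8/((3*1*(-5))) = 56 + 8/(-15) = 56 + 8*(-1/15) = 56 - 8/15 = 832/15 ≈ 55.467)
1/a = 1/(832/15) = 15/832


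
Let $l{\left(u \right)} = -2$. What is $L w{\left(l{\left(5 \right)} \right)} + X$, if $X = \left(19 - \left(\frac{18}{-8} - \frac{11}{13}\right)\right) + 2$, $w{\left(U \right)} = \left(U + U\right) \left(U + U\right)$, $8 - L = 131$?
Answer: $- \frac{101083}{52} \approx -1943.9$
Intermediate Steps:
$L = -123$ ($L = 8 - 131 = -123$)
$w{\left(U \right)} = 4 U^{2}$ ($w{\left(U \right)} = 2 U 2 U = 4 U^{2}$)
$X = \frac{1253}{52}$ ($X = \left(19 - \left(18 \left(- \frac{1}{8}\right) - \frac{11}{13}\right)\right) + 2 = \left(19 - \left(- \frac{9}{4} - \frac{11}{13}\right)\right) + 2 = \left(19 - - \frac{161}{52}\right) + 2 = \left(19 + \frac{161}{52}\right) + 2 = \frac{1149}{52} + 2 = \frac{1253}{52} \approx 24.096$)
$L w{\left(l{\left(5 \right)} \right)} + X = - 123 \cdot 4 \left(-2\right)^{2} + \frac{1253}{52} = - 123 \cdot 4 \cdot 4 + \frac{1253}{52} = \left(-123\right) 16 + \frac{1253}{52} = -1968 + \frac{1253}{52} = - \frac{101083}{52}$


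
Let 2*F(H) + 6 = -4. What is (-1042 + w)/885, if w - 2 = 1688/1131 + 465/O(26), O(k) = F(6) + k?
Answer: -8046559/7006545 ≈ -1.1484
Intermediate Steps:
F(H) = -5 (F(H) = -3 + (1/2)*(-4) = -3 - 2 = -5)
O(k) = -5 + k
w = 202955/7917 (w = 2 + (1688/1131 + 465/(-5 + 26)) = 2 + (1688*(1/1131) + 465/21) = 2 + (1688/1131 + 465*(1/21)) = 2 + (1688/1131 + 155/7) = 2 + 187121/7917 = 202955/7917 ≈ 25.635)
(-1042 + w)/885 = (-1042 + 202955/7917)/885 = -8046559/7917*1/885 = -8046559/7006545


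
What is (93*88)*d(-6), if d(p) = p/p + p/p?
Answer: 16368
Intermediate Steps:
d(p) = 2 (d(p) = 1 + 1 = 2)
(93*88)*d(-6) = (93*88)*2 = 8184*2 = 16368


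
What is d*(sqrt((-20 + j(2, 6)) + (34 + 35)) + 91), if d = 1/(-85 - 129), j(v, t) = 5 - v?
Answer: -91/214 - sqrt(13)/107 ≈ -0.45893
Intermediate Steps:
d = -1/214 (d = 1/(-214) = -1/214 ≈ -0.0046729)
d*(sqrt((-20 + j(2, 6)) + (34 + 35)) + 91) = -(sqrt((-20 + (5 - 1*2)) + (34 + 35)) + 91)/214 = -(sqrt((-20 + (5 - 2)) + 69) + 91)/214 = -(sqrt((-20 + 3) + 69) + 91)/214 = -(sqrt(-17 + 69) + 91)/214 = -(sqrt(52) + 91)/214 = -(2*sqrt(13) + 91)/214 = -(91 + 2*sqrt(13))/214 = -91/214 - sqrt(13)/107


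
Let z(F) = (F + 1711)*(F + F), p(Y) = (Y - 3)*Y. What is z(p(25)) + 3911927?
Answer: 6399027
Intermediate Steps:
p(Y) = Y*(-3 + Y) (p(Y) = (-3 + Y)*Y = Y*(-3 + Y))
z(F) = 2*F*(1711 + F) (z(F) = (1711 + F)*(2*F) = 2*F*(1711 + F))
z(p(25)) + 3911927 = 2*(25*(-3 + 25))*(1711 + 25*(-3 + 25)) + 3911927 = 2*(25*22)*(1711 + 25*22) + 3911927 = 2*550*(1711 + 550) + 3911927 = 2*550*2261 + 3911927 = 2487100 + 3911927 = 6399027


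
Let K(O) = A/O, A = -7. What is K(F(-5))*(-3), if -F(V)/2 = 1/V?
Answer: 105/2 ≈ 52.500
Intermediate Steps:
F(V) = -2/V
K(O) = -7/O
K(F(-5))*(-3) = -7/((-2/(-5)))*(-3) = -7/((-2*(-⅕)))*(-3) = -7/⅖*(-3) = -7*5/2*(-3) = -35/2*(-3) = 105/2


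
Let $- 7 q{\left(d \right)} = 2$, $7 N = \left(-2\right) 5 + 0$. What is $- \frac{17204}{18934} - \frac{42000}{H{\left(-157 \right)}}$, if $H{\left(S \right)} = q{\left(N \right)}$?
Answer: $\frac{1391640398}{9467} \approx 1.47 \cdot 10^{5}$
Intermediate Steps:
$N = - \frac{10}{7}$ ($N = \frac{\left(-2\right) 5 + 0}{7} = \frac{-10 + 0}{7} = \frac{1}{7} \left(-10\right) = - \frac{10}{7} \approx -1.4286$)
$q{\left(d \right)} = - \frac{2}{7}$ ($q{\left(d \right)} = \left(- \frac{1}{7}\right) 2 = - \frac{2}{7}$)
$H{\left(S \right)} = - \frac{2}{7}$
$- \frac{17204}{18934} - \frac{42000}{H{\left(-157 \right)}} = - \frac{17204}{18934} - \frac{42000}{- \frac{2}{7}} = \left(-17204\right) \frac{1}{18934} - -147000 = - \frac{8602}{9467} + 147000 = \frac{1391640398}{9467}$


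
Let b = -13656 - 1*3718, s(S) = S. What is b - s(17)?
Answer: -17391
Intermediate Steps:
b = -17374 (b = -13656 - 3718 = -17374)
b - s(17) = -17374 - 1*17 = -17374 - 17 = -17391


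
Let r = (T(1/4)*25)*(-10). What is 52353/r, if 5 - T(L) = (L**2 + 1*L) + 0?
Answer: -139608/3125 ≈ -44.675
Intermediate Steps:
T(L) = 5 - L - L**2 (T(L) = 5 - ((L**2 + 1*L) + 0) = 5 - ((L**2 + L) + 0) = 5 - ((L + L**2) + 0) = 5 - (L + L**2) = 5 + (-L - L**2) = 5 - L - L**2)
r = -9375/8 (r = ((5 - 1/4 - (1/4)**2)*25)*(-10) = ((5 - 1*1/4 - (1/4)**2)*25)*(-10) = ((5 - 1/4 - 1*1/16)*25)*(-10) = ((5 - 1/4 - 1/16)*25)*(-10) = ((75/16)*25)*(-10) = (1875/16)*(-10) = -9375/8 ≈ -1171.9)
52353/r = 52353/(-9375/8) = 52353*(-8/9375) = -139608/3125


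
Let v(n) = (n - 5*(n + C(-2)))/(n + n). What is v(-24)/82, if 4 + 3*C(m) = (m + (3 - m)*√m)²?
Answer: -269/5904 - 25*I*√2/2952 ≈ -0.045562 - 0.011977*I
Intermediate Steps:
C(m) = -4/3 + (m + √m*(3 - m))²/3 (C(m) = -4/3 + (m + (3 - m)*√m)²/3 = -4/3 + (m + √m*(3 - m))²/3)
v(n) = (20/3 - 4*n - 5*(-2 + 5*I*√2)²/3)/(2*n) (v(n) = (n - 5*(n + (-4/3 + (-2 - (-2)^(3/2) + 3*√(-2))²/3)))/(n + n) = (n - 5*(n + (-4/3 + (-2 - (-2)*I*√2 + 3*(I*√2))²/3)))/((2*n)) = (n - 5*(n + (-4/3 + (-2 + 2*I*√2 + 3*I*√2)²/3)))*(1/(2*n)) = (n - 5*(n + (-4/3 + (-2 + 5*I*√2)²/3)))*(1/(2*n)) = (n - 5*(-4/3 + n + (-2 + 5*I*√2)²/3))*(1/(2*n)) = (n + (20/3 - 5*n - 5*(-2 + 5*I*√2)²/3))*(1/(2*n)) = (20/3 - 4*n - 5*(-2 + 5*I*√2)²/3)*(1/(2*n)) = (20/3 - 4*n - 5*(-2 + 5*I*√2)²/3)/(2*n))
v(-24)/82 = ((⅓)*(125 - 6*(-24) + 50*I*√2)/(-24))/82 = ((⅓)*(-1/24)*(125 + 144 + 50*I*√2))*(1/82) = ((⅓)*(-1/24)*(269 + 50*I*√2))*(1/82) = (-269/72 - 25*I*√2/36)*(1/82) = -269/5904 - 25*I*√2/2952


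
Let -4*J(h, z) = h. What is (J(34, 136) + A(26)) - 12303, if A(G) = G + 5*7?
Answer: -24501/2 ≈ -12251.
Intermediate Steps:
A(G) = 35 + G (A(G) = G + 35 = 35 + G)
J(h, z) = -h/4
(J(34, 136) + A(26)) - 12303 = (-¼*34 + (35 + 26)) - 12303 = (-17/2 + 61) - 12303 = 105/2 - 12303 = -24501/2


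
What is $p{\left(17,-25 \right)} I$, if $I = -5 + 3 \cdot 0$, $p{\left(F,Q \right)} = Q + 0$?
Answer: $125$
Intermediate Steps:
$p{\left(F,Q \right)} = Q$
$I = -5$ ($I = -5 + 0 = -5$)
$p{\left(17,-25 \right)} I = \left(-25\right) \left(-5\right) = 125$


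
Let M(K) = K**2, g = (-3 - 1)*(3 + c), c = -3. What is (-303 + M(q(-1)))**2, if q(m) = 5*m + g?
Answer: 77284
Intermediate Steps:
g = 0 (g = (-3 - 1)*(3 - 3) = -4*0 = 0)
q(m) = 5*m (q(m) = 5*m + 0 = 5*m)
(-303 + M(q(-1)))**2 = (-303 + (5*(-1))**2)**2 = (-303 + (-5)**2)**2 = (-303 + 25)**2 = (-278)**2 = 77284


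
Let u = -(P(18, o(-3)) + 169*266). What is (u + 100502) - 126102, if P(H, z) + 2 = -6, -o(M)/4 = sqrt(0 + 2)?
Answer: -70546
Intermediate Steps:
o(M) = -4*sqrt(2) (o(M) = -4*sqrt(0 + 2) = -4*sqrt(2))
P(H, z) = -8 (P(H, z) = -2 - 6 = -8)
u = -44946 (u = -(-8 + 169*266) = -(-8 + 44954) = -1*44946 = -44946)
(u + 100502) - 126102 = (-44946 + 100502) - 126102 = 55556 - 126102 = -70546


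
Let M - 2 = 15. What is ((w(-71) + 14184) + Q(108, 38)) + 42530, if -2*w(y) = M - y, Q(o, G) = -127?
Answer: 56543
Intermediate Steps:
M = 17 (M = 2 + 15 = 17)
w(y) = -17/2 + y/2 (w(y) = -(17 - y)/2 = -17/2 + y/2)
((w(-71) + 14184) + Q(108, 38)) + 42530 = (((-17/2 + (½)*(-71)) + 14184) - 127) + 42530 = (((-17/2 - 71/2) + 14184) - 127) + 42530 = ((-44 + 14184) - 127) + 42530 = (14140 - 127) + 42530 = 14013 + 42530 = 56543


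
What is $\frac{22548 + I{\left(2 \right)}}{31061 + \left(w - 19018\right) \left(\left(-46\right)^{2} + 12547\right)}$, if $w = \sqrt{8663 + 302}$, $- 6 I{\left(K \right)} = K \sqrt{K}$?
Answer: $- \frac{1571763994101}{19436042642550011} - \frac{82655331 \sqrt{8965}}{19436042642550011} + \frac{14663 \sqrt{17930}}{233232511710600132} + \frac{92943291 \sqrt{2}}{77744170570200044} \approx -8.127 \cdot 10^{-5}$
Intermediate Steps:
$I{\left(K \right)} = - \frac{K^{\frac{3}{2}}}{6}$ ($I{\left(K \right)} = - \frac{K \sqrt{K}}{6} = - \frac{K^{\frac{3}{2}}}{6}$)
$w = \sqrt{8965} \approx 94.684$
$\frac{22548 + I{\left(2 \right)}}{31061 + \left(w - 19018\right) \left(\left(-46\right)^{2} + 12547\right)} = \frac{22548 - \frac{2^{\frac{3}{2}}}{6}}{31061 + \left(\sqrt{8965} - 19018\right) \left(\left(-46\right)^{2} + 12547\right)} = \frac{22548 - \frac{2 \sqrt{2}}{6}}{31061 + \left(-19018 + \sqrt{8965}\right) \left(2116 + 12547\right)} = \frac{22548 - \frac{\sqrt{2}}{3}}{31061 + \left(-19018 + \sqrt{8965}\right) 14663} = \frac{22548 - \frac{\sqrt{2}}{3}}{31061 - \left(278860934 - 14663 \sqrt{8965}\right)} = \frac{22548 - \frac{\sqrt{2}}{3}}{-278829873 + 14663 \sqrt{8965}}$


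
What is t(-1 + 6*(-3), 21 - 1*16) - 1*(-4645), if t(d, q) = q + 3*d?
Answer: 4593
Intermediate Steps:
t(-1 + 6*(-3), 21 - 1*16) - 1*(-4645) = ((21 - 1*16) + 3*(-1 + 6*(-3))) - 1*(-4645) = ((21 - 16) + 3*(-1 - 18)) + 4645 = (5 + 3*(-19)) + 4645 = (5 - 57) + 4645 = -52 + 4645 = 4593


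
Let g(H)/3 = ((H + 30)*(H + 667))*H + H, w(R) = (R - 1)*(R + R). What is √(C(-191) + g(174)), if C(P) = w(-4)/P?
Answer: √3267126355690/191 ≈ 9463.5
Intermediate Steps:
w(R) = 2*R*(-1 + R) (w(R) = (-1 + R)*(2*R) = 2*R*(-1 + R))
C(P) = 40/P (C(P) = (2*(-4)*(-1 - 4))/P = (2*(-4)*(-5))/P = 40/P)
g(H) = 3*H + 3*H*(30 + H)*(667 + H) (g(H) = 3*(((H + 30)*(H + 667))*H + H) = 3*(((30 + H)*(667 + H))*H + H) = 3*(H*(30 + H)*(667 + H) + H) = 3*(H + H*(30 + H)*(667 + H)) = 3*H + 3*H*(30 + H)*(667 + H))
√(C(-191) + g(174)) = √(40/(-191) + 3*174*(20011 + 174² + 697*174)) = √(40*(-1/191) + 3*174*(20011 + 30276 + 121278)) = √(-40/191 + 3*174*171565) = √(-40/191 + 89556930) = √(17105373590/191) = √3267126355690/191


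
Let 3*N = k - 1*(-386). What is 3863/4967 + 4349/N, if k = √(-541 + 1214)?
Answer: 8529163021/245573447 - 4349*√673/49441 ≈ 32.450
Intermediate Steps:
k = √673 ≈ 25.942
N = 386/3 + √673/3 (N = (√673 - 1*(-386))/3 = (√673 + 386)/3 = (386 + √673)/3 = 386/3 + √673/3 ≈ 137.31)
3863/4967 + 4349/N = 3863/4967 + 4349/(386/3 + √673/3)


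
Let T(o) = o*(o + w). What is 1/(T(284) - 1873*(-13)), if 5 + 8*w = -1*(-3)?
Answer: 1/104934 ≈ 9.5298e-6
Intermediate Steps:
w = -¼ (w = -5/8 + (-1*(-3))/8 = -5/8 + (⅛)*3 = -5/8 + 3/8 = -¼ ≈ -0.25000)
T(o) = o*(-¼ + o) (T(o) = o*(o - ¼) = o*(-¼ + o))
1/(T(284) - 1873*(-13)) = 1/(284*(-¼ + 284) - 1873*(-13)) = 1/(284*(1135/4) + 24349) = 1/(80585 + 24349) = 1/104934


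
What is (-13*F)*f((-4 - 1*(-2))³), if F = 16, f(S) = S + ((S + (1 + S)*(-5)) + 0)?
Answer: -3952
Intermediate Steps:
f(S) = -5 - 3*S (f(S) = S + ((S + (-5 - 5*S)) + 0) = S + ((-5 - 4*S) + 0) = S + (-5 - 4*S) = -5 - 3*S)
(-13*F)*f((-4 - 1*(-2))³) = (-13*16)*(-5 - 3*(-4 - 1*(-2))³) = -208*(-5 - 3*(-4 + 2)³) = -208*(-5 - 3*(-2)³) = -208*(-5 - 3*(-8)) = -208*(-5 + 24) = -208*19 = -3952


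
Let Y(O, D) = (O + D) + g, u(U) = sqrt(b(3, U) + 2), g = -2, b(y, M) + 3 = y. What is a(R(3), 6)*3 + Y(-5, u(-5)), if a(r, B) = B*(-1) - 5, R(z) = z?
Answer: -40 + sqrt(2) ≈ -38.586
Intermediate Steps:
b(y, M) = -3 + y
a(r, B) = -5 - B (a(r, B) = -B - 5 = -5 - B)
u(U) = sqrt(2) (u(U) = sqrt((-3 + 3) + 2) = sqrt(0 + 2) = sqrt(2))
Y(O, D) = -2 + D + O (Y(O, D) = (O + D) - 2 = (D + O) - 2 = -2 + D + O)
a(R(3), 6)*3 + Y(-5, u(-5)) = (-5 - 1*6)*3 + (-2 + sqrt(2) - 5) = (-5 - 6)*3 + (-7 + sqrt(2)) = -11*3 + (-7 + sqrt(2)) = -33 + (-7 + sqrt(2)) = -40 + sqrt(2)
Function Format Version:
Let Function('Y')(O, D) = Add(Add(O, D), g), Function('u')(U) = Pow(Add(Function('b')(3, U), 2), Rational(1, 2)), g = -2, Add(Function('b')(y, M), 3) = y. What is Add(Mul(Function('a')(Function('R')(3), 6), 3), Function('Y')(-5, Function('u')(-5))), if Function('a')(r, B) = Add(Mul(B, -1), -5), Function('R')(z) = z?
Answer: Add(-40, Pow(2, Rational(1, 2))) ≈ -38.586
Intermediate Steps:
Function('b')(y, M) = Add(-3, y)
Function('a')(r, B) = Add(-5, Mul(-1, B)) (Function('a')(r, B) = Add(Mul(-1, B), -5) = Add(-5, Mul(-1, B)))
Function('u')(U) = Pow(2, Rational(1, 2)) (Function('u')(U) = Pow(Add(Add(-3, 3), 2), Rational(1, 2)) = Pow(Add(0, 2), Rational(1, 2)) = Pow(2, Rational(1, 2)))
Function('Y')(O, D) = Add(-2, D, O) (Function('Y')(O, D) = Add(Add(O, D), -2) = Add(Add(D, O), -2) = Add(-2, D, O))
Add(Mul(Function('a')(Function('R')(3), 6), 3), Function('Y')(-5, Function('u')(-5))) = Add(Mul(Add(-5, Mul(-1, 6)), 3), Add(-2, Pow(2, Rational(1, 2)), -5)) = Add(Mul(Add(-5, -6), 3), Add(-7, Pow(2, Rational(1, 2)))) = Add(Mul(-11, 3), Add(-7, Pow(2, Rational(1, 2)))) = Add(-33, Add(-7, Pow(2, Rational(1, 2)))) = Add(-40, Pow(2, Rational(1, 2)))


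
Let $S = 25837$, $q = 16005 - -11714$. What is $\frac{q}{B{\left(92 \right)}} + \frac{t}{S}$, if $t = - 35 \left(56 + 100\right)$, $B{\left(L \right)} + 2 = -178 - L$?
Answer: $- \frac{102522989}{1003952} \approx -102.12$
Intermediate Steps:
$q = 27719$ ($q = 16005 + 11714 = 27719$)
$B{\left(L \right)} = -180 - L$ ($B{\left(L \right)} = -2 - \left(178 + L\right) = -180 - L$)
$t = -5460$ ($t = \left(-35\right) 156 = -5460$)
$\frac{q}{B{\left(92 \right)}} + \frac{t}{S} = \frac{27719}{-180 - 92} - \frac{5460}{25837} = \frac{27719}{-180 - 92} - \frac{780}{3691} = \frac{27719}{-272} - \frac{780}{3691} = 27719 \left(- \frac{1}{272}\right) - \frac{780}{3691} = - \frac{27719}{272} - \frac{780}{3691} = - \frac{102522989}{1003952}$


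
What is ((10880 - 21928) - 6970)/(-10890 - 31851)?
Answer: 2002/4749 ≈ 0.42156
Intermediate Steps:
((10880 - 21928) - 6970)/(-10890 - 31851) = (-11048 - 6970)/(-42741) = -18018*(-1/42741) = 2002/4749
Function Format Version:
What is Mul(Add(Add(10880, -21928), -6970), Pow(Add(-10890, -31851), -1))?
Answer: Rational(2002, 4749) ≈ 0.42156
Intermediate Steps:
Mul(Add(Add(10880, -21928), -6970), Pow(Add(-10890, -31851), -1)) = Mul(Add(-11048, -6970), Pow(-42741, -1)) = Mul(-18018, Rational(-1, 42741)) = Rational(2002, 4749)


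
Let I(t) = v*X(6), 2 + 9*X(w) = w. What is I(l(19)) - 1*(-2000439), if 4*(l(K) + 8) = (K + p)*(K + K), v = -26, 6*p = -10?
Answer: 18003847/9 ≈ 2.0004e+6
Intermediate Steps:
p = -5/3 (p = (⅙)*(-10) = -5/3 ≈ -1.6667)
X(w) = -2/9 + w/9
l(K) = -8 + K*(-5/3 + K)/2 (l(K) = -8 + ((K - 5/3)*(K + K))/4 = -8 + ((-5/3 + K)*(2*K))/4 = -8 + (2*K*(-5/3 + K))/4 = -8 + K*(-5/3 + K)/2)
I(t) = -104/9 (I(t) = -26*(-2/9 + (⅑)*6) = -26*(-2/9 + ⅔) = -26*4/9 = -104/9)
I(l(19)) - 1*(-2000439) = -104/9 - 1*(-2000439) = -104/9 + 2000439 = 18003847/9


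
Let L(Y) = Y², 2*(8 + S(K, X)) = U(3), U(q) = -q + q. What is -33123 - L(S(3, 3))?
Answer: -33187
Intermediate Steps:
U(q) = 0
S(K, X) = -8 (S(K, X) = -8 + (½)*0 = -8 + 0 = -8)
-33123 - L(S(3, 3)) = -33123 - 1*(-8)² = -33123 - 1*64 = -33123 - 64 = -33187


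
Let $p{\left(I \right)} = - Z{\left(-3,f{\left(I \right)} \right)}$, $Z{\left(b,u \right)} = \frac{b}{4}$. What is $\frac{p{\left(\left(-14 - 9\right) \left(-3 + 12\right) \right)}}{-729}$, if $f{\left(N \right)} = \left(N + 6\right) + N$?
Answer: $- \frac{1}{972} \approx -0.0010288$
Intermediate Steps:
$f{\left(N \right)} = 6 + 2 N$ ($f{\left(N \right)} = \left(6 + N\right) + N = 6 + 2 N$)
$Z{\left(b,u \right)} = \frac{b}{4}$ ($Z{\left(b,u \right)} = b \frac{1}{4} = \frac{b}{4}$)
$p{\left(I \right)} = \frac{3}{4}$ ($p{\left(I \right)} = - \frac{-3}{4} = \left(-1\right) \left(- \frac{3}{4}\right) = \frac{3}{4}$)
$\frac{p{\left(\left(-14 - 9\right) \left(-3 + 12\right) \right)}}{-729} = \frac{3}{4 \left(-729\right)} = \frac{3}{4} \left(- \frac{1}{729}\right) = - \frac{1}{972}$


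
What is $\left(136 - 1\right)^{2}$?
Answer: $18225$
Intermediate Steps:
$\left(136 - 1\right)^{2} = 135^{2} = 18225$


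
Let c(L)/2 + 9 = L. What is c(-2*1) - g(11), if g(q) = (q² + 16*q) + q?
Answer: -330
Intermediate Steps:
c(L) = -18 + 2*L
g(q) = q² + 17*q
c(-2*1) - g(11) = (-18 + 2*(-2*1)) - 11*(17 + 11) = (-18 + 2*(-2)) - 11*28 = (-18 - 4) - 1*308 = -22 - 308 = -330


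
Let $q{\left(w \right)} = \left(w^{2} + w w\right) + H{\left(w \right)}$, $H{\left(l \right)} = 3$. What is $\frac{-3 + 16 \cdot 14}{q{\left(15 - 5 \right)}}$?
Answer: $\frac{221}{203} \approx 1.0887$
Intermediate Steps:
$q{\left(w \right)} = 3 + 2 w^{2}$ ($q{\left(w \right)} = \left(w^{2} + w w\right) + 3 = \left(w^{2} + w^{2}\right) + 3 = 2 w^{2} + 3 = 3 + 2 w^{2}$)
$\frac{-3 + 16 \cdot 14}{q{\left(15 - 5 \right)}} = \frac{-3 + 16 \cdot 14}{3 + 2 \left(15 - 5\right)^{2}} = \frac{-3 + 224}{3 + 2 \cdot 10^{2}} = \frac{221}{3 + 2 \cdot 100} = \frac{221}{3 + 200} = \frac{221}{203}$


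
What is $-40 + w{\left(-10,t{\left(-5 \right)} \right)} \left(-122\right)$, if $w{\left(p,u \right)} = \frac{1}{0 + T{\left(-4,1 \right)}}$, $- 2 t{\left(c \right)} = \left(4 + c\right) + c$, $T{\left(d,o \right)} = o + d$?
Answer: $\frac{2}{3} \approx 0.66667$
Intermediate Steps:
$T{\left(d,o \right)} = d + o$
$t{\left(c \right)} = -2 - c$ ($t{\left(c \right)} = - \frac{\left(4 + c\right) + c}{2} = - \frac{4 + 2 c}{2} = -2 - c$)
$w{\left(p,u \right)} = - \frac{1}{3}$ ($w{\left(p,u \right)} = \frac{1}{0 + \left(-4 + 1\right)} = \frac{1}{0 - 3} = \frac{1}{-3} = - \frac{1}{3}$)
$-40 + w{\left(-10,t{\left(-5 \right)} \right)} \left(-122\right) = -40 - - \frac{122}{3} = -40 + \frac{122}{3} = \frac{2}{3}$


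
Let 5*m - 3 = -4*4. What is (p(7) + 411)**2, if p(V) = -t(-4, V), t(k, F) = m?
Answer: 4276624/25 ≈ 1.7107e+5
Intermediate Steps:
m = -13/5 (m = 3/5 + (-4*4)/5 = 3/5 + (1/5)*(-16) = 3/5 - 16/5 = -13/5 ≈ -2.6000)
t(k, F) = -13/5
p(V) = 13/5 (p(V) = -1*(-13/5) = 13/5)
(p(7) + 411)**2 = (13/5 + 411)**2 = (2068/5)**2 = 4276624/25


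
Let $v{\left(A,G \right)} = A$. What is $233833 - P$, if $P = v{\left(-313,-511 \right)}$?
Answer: $234146$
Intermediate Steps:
$P = -313$
$233833 - P = 233833 - -313 = 233833 + 313 = 234146$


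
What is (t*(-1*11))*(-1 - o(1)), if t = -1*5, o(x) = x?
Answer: -110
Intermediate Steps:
t = -5
(t*(-1*11))*(-1 - o(1)) = (-(-5)*11)*(-1 - 1*1) = (-5*(-11))*(-1 - 1) = 55*(-2) = -110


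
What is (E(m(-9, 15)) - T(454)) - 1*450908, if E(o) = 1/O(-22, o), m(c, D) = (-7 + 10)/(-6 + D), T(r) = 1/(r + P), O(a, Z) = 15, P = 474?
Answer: -6276638447/13920 ≈ -4.5091e+5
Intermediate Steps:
T(r) = 1/(474 + r) (T(r) = 1/(r + 474) = 1/(474 + r))
m(c, D) = 3/(-6 + D)
E(o) = 1/15
(E(m(-9, 15)) - T(454)) - 1*450908 = (1/15 - 1/(474 + 454)) - 1*450908 = (1/15 - 1/928) - 450908 = 913/13920 - 450908 = -6276638447/13920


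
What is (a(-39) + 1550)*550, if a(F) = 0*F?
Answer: 852500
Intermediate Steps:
a(F) = 0
(a(-39) + 1550)*550 = (0 + 1550)*550 = 1550*550 = 852500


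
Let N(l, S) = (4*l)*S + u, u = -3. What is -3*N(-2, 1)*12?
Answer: 396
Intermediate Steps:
N(l, S) = -3 + 4*S*l (N(l, S) = (4*l)*S - 3 = 4*S*l - 3 = -3 + 4*S*l)
-3*N(-2, 1)*12 = -3*(-3 + 4*1*(-2))*12 = -3*(-3 - 8)*12 = -3*(-11)*12 = 33*12 = 396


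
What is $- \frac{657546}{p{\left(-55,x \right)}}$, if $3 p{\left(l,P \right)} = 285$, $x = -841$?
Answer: $- \frac{657546}{95} \approx -6921.5$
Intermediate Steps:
$p{\left(l,P \right)} = 95$ ($p{\left(l,P \right)} = \frac{1}{3} \cdot 285 = 95$)
$- \frac{657546}{p{\left(-55,x \right)}} = - \frac{657546}{95}$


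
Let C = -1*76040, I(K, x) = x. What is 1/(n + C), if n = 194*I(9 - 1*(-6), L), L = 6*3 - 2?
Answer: -1/72936 ≈ -1.3711e-5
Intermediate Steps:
L = 16 (L = 18 - 2 = 16)
n = 3104 (n = 194*16 = 3104)
C = -76040
1/(n + C) = 1/(3104 - 76040) = 1/(-72936) = -1/72936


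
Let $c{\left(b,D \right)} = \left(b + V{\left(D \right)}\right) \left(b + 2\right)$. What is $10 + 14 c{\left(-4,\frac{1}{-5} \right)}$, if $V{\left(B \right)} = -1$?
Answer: $150$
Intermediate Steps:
$c{\left(b,D \right)} = \left(-1 + b\right) \left(2 + b\right)$ ($c{\left(b,D \right)} = \left(b - 1\right) \left(b + 2\right) = \left(-1 + b\right) \left(2 + b\right)$)
$10 + 14 c{\left(-4,\frac{1}{-5} \right)} = 10 + 14 \left(-2 - 4 + \left(-4\right)^{2}\right) = 10 + 14 \left(-2 - 4 + 16\right) = 10 + 14 \cdot 10 = 10 + 140 = 150$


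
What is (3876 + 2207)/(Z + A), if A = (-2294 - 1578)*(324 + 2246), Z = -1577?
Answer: -6083/9952617 ≈ -0.00061120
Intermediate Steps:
A = -9951040 (A = -3872*2570 = -9951040)
(3876 + 2207)/(Z + A) = (3876 + 2207)/(-1577 - 9951040) = 6083/(-9952617) = 6083*(-1/9952617) = -6083/9952617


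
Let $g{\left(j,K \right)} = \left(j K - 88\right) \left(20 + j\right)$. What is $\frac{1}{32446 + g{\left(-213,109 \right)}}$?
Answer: $\frac{1}{4530311} \approx 2.2074 \cdot 10^{-7}$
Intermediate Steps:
$g{\left(j,K \right)} = \left(-88 + K j\right) \left(20 + j\right)$ ($g{\left(j,K \right)} = \left(K j - 88\right) \left(20 + j\right) = \left(-88 + K j\right) \left(20 + j\right)$)
$\frac{1}{32446 + g{\left(-213,109 \right)}} = \frac{1}{32446 + \left(-1760 - -18744 + 109 \left(-213\right)^{2} + 20 \cdot 109 \left(-213\right)\right)} = \frac{1}{32446 + \left(-1760 + 18744 + 109 \cdot 45369 - 464340\right)} = \frac{1}{32446 + \left(-1760 + 18744 + 4945221 - 464340\right)} = \frac{1}{32446 + 4497865} = \frac{1}{4530311}$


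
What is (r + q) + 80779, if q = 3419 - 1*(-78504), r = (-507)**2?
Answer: 419751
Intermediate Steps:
r = 257049
q = 81923 (q = 3419 + 78504 = 81923)
(r + q) + 80779 = (257049 + 81923) + 80779 = 338972 + 80779 = 419751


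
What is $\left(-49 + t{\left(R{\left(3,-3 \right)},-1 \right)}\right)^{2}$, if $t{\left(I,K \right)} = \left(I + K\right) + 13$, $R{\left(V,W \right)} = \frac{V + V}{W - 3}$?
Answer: $1444$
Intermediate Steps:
$R{\left(V,W \right)} = \frac{2 V}{-3 + W}$
$t{\left(I,K \right)} = 13 + I + K$
$\left(-49 + t{\left(R{\left(3,-3 \right)},-1 \right)}\right)^{2} = \left(-49 + \left(13 + 2 \cdot 3 \frac{1}{-3 - 3} - 1\right)\right)^{2} = \left(-49 + \left(13 + 2 \cdot 3 \frac{1}{-6} - 1\right)\right)^{2} = \left(-49 + \left(13 + 2 \cdot 3 \left(- \frac{1}{6}\right) - 1\right)\right)^{2} = \left(-49 - -11\right)^{2} = \left(-49 + 11\right)^{2} = \left(-38\right)^{2} = 1444$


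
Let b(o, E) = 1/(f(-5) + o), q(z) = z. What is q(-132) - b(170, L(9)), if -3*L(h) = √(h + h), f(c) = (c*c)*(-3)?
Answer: -12541/95 ≈ -132.01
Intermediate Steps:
f(c) = -3*c² (f(c) = c²*(-3) = -3*c²)
L(h) = -√2*√h/3 (L(h) = -√(h + h)/3 = -√2*√h/3)
b(o, E) = 1/(-75 + o) (b(o, E) = 1/(-3*(-5)² + o) = 1/(-3*25 + o) = 1/(-75 + o))
q(-132) - b(170, L(9)) = -132 - 1/(-75 + 170) = -132 - 1/95 = -12541/95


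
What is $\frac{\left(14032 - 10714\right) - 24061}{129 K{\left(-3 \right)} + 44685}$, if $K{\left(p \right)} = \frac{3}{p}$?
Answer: $- \frac{20743}{44556} \approx -0.46555$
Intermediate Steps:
$\frac{\left(14032 - 10714\right) - 24061}{129 K{\left(-3 \right)} + 44685} = \frac{\left(14032 - 10714\right) - 24061}{129 \frac{3}{-3} + 44685} = \frac{\left(14032 - 10714\right) - 24061}{129 \cdot 3 \left(- \frac{1}{3}\right) + 44685} = \frac{3318 - 24061}{129 \left(-1\right) + 44685} = - \frac{20743}{-129 + 44685} = - \frac{20743}{44556}$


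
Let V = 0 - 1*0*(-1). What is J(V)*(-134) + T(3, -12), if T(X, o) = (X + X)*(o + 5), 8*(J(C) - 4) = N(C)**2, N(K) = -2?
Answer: -645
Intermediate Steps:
V = 0 (V = 0 + 0*(-1) = 0 + 0 = 0)
J(C) = 9/2 (J(C) = 4 + (1/8)*(-2)**2 = 4 + (1/8)*4 = 4 + 1/2 = 9/2)
T(X, o) = 2*X*(5 + o) (T(X, o) = (2*X)*(5 + o) = 2*X*(5 + o))
J(V)*(-134) + T(3, -12) = (9/2)*(-134) + 2*3*(5 - 12) = -603 + 2*3*(-7) = -603 - 42 = -645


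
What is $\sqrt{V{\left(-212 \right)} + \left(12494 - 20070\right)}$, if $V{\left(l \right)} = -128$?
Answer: $6 i \sqrt{214} \approx 87.772 i$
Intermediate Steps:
$\sqrt{V{\left(-212 \right)} + \left(12494 - 20070\right)} = \sqrt{-128 + \left(12494 - 20070\right)} = \sqrt{-128 - 7576} = \sqrt{-7704} = 6 i \sqrt{214}$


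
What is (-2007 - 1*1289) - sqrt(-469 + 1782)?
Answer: -3296 - sqrt(1313) ≈ -3332.2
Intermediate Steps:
(-2007 - 1*1289) - sqrt(-469 + 1782) = (-2007 - 1289) - sqrt(1313) = -3296 - sqrt(1313)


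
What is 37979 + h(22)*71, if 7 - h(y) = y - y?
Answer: 38476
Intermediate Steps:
h(y) = 7 (h(y) = 7 - (y - y) = 7 - 1*0 = 7 + 0 = 7)
37979 + h(22)*71 = 37979 + 7*71 = 37979 + 497 = 38476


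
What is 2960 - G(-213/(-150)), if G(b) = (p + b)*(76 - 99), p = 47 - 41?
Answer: 156533/50 ≈ 3130.7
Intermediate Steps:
p = 6
G(b) = -138 - 23*b (G(b) = (6 + b)*(76 - 99) = (6 + b)*(-23) = -138 - 23*b)
2960 - G(-213/(-150)) = 2960 - (-138 - (-4899)/(-150)) = 2960 - (-138 - (-4899)*(-1)/150) = 2960 - (-138 - 23*71/50) = 2960 - (-138 - 1633/50) = 2960 - 1*(-8533/50) = 2960 + 8533/50 = 156533/50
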